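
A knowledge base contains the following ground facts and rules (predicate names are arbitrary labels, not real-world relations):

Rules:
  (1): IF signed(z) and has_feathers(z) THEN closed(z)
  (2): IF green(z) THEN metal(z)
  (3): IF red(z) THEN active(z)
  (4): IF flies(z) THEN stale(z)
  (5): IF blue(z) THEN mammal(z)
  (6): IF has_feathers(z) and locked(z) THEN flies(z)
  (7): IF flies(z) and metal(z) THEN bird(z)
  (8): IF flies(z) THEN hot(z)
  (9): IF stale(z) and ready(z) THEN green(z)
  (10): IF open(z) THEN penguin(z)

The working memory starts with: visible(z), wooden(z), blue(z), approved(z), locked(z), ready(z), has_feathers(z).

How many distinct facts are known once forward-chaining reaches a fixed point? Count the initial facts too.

14

Round 1: (5) [IF blue(z) THEN mammal(z)]; (6) [IF has_feathers(z) and locked(z) THEN flies(z)]. Adds mammal(z), flies(z).
Round 2: (4) [IF flies(z) THEN stale(z)]; (8) [IF flies(z) THEN hot(z)]. Adds stale(z), hot(z).
Round 3: (9) [IF stale(z) and ready(z) THEN green(z)]. Adds green(z).
Round 4: (2) [IF green(z) THEN metal(z)]. Adds metal(z).
Round 5: (7) [IF flies(z) and metal(z) THEN bird(z)]. Adds bird(z).
Closure: {approved(z), bird(z), blue(z), flies(z), green(z), has_feathers(z), hot(z), locked(z), mammal(z), metal(z), ready(z), stale(z), visible(z), wooden(z)} — 14 facts.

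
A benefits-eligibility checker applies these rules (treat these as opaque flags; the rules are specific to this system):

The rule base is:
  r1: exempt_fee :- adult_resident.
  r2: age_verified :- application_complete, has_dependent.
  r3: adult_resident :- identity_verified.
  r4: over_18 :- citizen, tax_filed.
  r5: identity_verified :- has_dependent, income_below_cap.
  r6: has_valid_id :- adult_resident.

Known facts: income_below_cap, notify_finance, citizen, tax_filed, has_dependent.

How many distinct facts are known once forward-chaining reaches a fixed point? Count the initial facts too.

Round 1 — r4, r5, derive over_18, identity_verified.
Round 2 — r3, derive adult_resident.
Round 3 — r1, r6, derive exempt_fee, has_valid_id.
Closure: {adult_resident, citizen, exempt_fee, has_dependent, has_valid_id, identity_verified, income_below_cap, notify_finance, over_18, tax_filed} — 10 facts.

10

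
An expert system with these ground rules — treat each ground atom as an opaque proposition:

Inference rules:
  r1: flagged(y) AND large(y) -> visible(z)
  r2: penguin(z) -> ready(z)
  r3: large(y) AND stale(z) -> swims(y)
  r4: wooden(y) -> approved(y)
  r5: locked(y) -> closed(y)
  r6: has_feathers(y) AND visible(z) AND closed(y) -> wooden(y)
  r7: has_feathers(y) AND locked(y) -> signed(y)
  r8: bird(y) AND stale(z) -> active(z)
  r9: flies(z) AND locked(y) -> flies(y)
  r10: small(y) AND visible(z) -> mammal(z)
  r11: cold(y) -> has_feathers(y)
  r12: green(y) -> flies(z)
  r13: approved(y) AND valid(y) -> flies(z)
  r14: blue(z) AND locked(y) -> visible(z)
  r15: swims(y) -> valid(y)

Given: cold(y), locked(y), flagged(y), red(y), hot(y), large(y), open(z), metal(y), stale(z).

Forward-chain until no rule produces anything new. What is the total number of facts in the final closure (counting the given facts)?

19

Round 1 fires r1, r3, r5, r11, giving visible(z), swims(y), closed(y), has_feathers(y).
Round 2 fires r6, r7, r15, giving wooden(y), signed(y), valid(y).
Round 3 fires r4, giving approved(y).
Round 4 fires r13, giving flies(z).
Round 5 fires r9, giving flies(y).
Closure: {approved(y), closed(y), cold(y), flagged(y), flies(y), flies(z), has_feathers(y), hot(y), large(y), locked(y), metal(y), open(z), red(y), signed(y), stale(z), swims(y), valid(y), visible(z), wooden(y)} — 19 facts.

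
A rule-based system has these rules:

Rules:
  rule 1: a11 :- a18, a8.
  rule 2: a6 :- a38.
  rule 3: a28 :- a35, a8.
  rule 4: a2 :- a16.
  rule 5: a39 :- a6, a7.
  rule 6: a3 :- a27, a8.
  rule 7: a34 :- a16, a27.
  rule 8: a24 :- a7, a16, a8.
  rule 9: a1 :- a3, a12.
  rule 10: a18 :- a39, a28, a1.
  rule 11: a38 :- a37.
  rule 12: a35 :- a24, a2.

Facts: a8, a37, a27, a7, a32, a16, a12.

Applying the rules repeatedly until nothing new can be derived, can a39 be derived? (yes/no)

yes

Round 1: rule 4 [a2 :- a16.]; rule 6 [a3 :- a27, a8.]; rule 7 [a34 :- a16, a27.]; rule 8 [a24 :- a7, a16, a8.]; rule 11 [a38 :- a37.]. Adds a2, a3, a34, a24, a38.
Round 2: rule 2 [a6 :- a38.]; rule 9 [a1 :- a3, a12.]; rule 12 [a35 :- a24, a2.]. Adds a6, a1, a35.
Round 3: rule 3 [a28 :- a35, a8.]; rule 5 [a39 :- a6, a7.]. Adds a28, a39.
Round 4: rule 10 [a18 :- a39, a28, a1.]. Adds a18.
Round 5: rule 1 [a11 :- a18, a8.]. Adds a11.
a39 appears in round 3, so it is derivable.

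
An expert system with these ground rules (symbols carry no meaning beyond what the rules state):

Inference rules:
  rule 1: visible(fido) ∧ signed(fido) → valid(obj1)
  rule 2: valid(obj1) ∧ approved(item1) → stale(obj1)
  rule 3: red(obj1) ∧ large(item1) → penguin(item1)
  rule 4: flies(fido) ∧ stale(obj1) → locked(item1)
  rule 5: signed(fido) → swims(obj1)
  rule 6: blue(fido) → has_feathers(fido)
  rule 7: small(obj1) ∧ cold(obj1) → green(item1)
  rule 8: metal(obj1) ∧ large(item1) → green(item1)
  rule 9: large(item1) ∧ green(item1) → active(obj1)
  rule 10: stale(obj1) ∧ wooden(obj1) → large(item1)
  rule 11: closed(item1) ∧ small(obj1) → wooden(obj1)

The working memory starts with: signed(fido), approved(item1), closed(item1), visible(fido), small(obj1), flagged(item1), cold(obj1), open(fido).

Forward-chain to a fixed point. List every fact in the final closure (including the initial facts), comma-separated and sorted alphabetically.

active(obj1), approved(item1), closed(item1), cold(obj1), flagged(item1), green(item1), large(item1), open(fido), signed(fido), small(obj1), stale(obj1), swims(obj1), valid(obj1), visible(fido), wooden(obj1)

[1] rule 1 [visible(fido) ∧ signed(fido) → valid(obj1)]; rule 5 [signed(fido) → swims(obj1)]; rule 7 [small(obj1) ∧ cold(obj1) → green(item1)]; rule 11 [closed(item1) ∧ small(obj1) → wooden(obj1)]. ⇒ new: valid(obj1), swims(obj1), green(item1), wooden(obj1).
[2] rule 2 [valid(obj1) ∧ approved(item1) → stale(obj1)]. ⇒ new: stale(obj1).
[3] rule 10 [stale(obj1) ∧ wooden(obj1) → large(item1)]. ⇒ new: large(item1).
[4] rule 9 [large(item1) ∧ green(item1) → active(obj1)]. ⇒ new: active(obj1).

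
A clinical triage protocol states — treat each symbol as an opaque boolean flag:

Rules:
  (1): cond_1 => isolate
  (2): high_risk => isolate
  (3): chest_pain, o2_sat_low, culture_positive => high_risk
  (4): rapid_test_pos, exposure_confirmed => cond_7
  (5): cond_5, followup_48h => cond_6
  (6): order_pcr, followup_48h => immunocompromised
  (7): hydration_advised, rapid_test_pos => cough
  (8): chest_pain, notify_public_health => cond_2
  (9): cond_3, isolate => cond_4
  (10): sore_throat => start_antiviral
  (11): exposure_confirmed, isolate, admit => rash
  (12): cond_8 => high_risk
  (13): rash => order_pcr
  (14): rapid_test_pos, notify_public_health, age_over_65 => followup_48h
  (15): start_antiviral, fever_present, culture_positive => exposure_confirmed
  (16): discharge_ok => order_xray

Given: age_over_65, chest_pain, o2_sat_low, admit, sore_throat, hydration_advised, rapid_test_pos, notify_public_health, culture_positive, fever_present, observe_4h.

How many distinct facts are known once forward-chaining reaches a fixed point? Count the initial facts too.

Round 1 fires (3), (7), (8), (10), (14), giving high_risk, cough, cond_2, start_antiviral, followup_48h.
Round 2 fires (2), (15), giving isolate, exposure_confirmed.
Round 3 fires (4), (11), giving cond_7, rash.
Round 4 fires (13), giving order_pcr.
Round 5 fires (6), giving immunocompromised.
Closure: {admit, age_over_65, chest_pain, cond_2, cond_7, cough, culture_positive, exposure_confirmed, fever_present, followup_48h, high_risk, hydration_advised, immunocompromised, isolate, notify_public_health, o2_sat_low, observe_4h, order_pcr, rapid_test_pos, rash, sore_throat, start_antiviral} — 22 facts.

22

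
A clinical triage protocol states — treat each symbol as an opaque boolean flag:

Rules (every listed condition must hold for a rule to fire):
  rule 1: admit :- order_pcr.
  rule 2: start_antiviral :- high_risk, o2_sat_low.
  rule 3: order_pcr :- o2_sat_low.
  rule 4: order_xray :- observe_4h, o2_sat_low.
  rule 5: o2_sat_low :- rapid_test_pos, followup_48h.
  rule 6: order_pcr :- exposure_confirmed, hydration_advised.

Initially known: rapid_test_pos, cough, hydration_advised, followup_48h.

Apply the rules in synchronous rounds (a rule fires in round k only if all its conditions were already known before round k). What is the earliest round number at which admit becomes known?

[1] rule 5 [o2_sat_low :- rapid_test_pos, followup_48h.]. ⇒ new: o2_sat_low.
[2] rule 3 [order_pcr :- o2_sat_low.]. ⇒ new: order_pcr.
[3] rule 1 [admit :- order_pcr.]. ⇒ new: admit.
admit first appears in round 3.

3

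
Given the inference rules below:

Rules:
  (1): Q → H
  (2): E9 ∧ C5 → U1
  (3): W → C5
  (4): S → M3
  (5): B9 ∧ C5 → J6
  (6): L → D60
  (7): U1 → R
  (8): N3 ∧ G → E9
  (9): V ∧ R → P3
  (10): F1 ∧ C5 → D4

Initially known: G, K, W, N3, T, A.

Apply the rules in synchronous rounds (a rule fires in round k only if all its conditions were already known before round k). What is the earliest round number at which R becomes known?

Round 1: (3) [W → C5]; (8) [N3 ∧ G → E9]. New: C5, E9.
Round 2: (2) [E9 ∧ C5 → U1]. New: U1.
Round 3: (7) [U1 → R]. New: R.
R first appears in round 3.

3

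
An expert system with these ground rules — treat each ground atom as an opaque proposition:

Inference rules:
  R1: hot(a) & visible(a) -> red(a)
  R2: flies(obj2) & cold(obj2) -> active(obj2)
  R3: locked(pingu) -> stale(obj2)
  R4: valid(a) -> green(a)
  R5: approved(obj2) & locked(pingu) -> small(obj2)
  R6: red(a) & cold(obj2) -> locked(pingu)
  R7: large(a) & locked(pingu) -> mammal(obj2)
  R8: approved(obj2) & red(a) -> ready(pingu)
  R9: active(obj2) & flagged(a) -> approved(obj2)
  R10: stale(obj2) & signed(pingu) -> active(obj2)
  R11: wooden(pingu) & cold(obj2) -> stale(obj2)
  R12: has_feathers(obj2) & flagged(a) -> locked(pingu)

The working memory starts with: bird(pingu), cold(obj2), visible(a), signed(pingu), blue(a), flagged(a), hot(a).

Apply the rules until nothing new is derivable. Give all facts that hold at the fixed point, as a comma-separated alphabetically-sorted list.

[1] R1 [hot(a) & visible(a) -> red(a)]. ⇒ new: red(a).
[2] R6 [red(a) & cold(obj2) -> locked(pingu)]. ⇒ new: locked(pingu).
[3] R3 [locked(pingu) -> stale(obj2)]. ⇒ new: stale(obj2).
[4] R10 [stale(obj2) & signed(pingu) -> active(obj2)]. ⇒ new: active(obj2).
[5] R9 [active(obj2) & flagged(a) -> approved(obj2)]. ⇒ new: approved(obj2).
[6] R5 [approved(obj2) & locked(pingu) -> small(obj2)]; R8 [approved(obj2) & red(a) -> ready(pingu)]. ⇒ new: small(obj2), ready(pingu).

active(obj2), approved(obj2), bird(pingu), blue(a), cold(obj2), flagged(a), hot(a), locked(pingu), ready(pingu), red(a), signed(pingu), small(obj2), stale(obj2), visible(a)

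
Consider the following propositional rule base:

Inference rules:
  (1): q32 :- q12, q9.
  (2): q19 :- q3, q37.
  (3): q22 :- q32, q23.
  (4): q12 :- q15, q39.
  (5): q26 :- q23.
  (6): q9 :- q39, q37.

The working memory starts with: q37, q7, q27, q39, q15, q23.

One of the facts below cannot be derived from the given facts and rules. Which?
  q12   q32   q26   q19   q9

q19

Round 1: (4) [q12 :- q15, q39.]; (5) [q26 :- q23.]; (6) [q9 :- q39, q37.]. Adds q12, q26, q9.
Round 2: (1) [q32 :- q12, q9.]. Adds q32.
Round 3: (3) [q22 :- q32, q23.]. Adds q22.
Derived: q12 (round 1), q9 (round 1), q26 (round 1), q32 (round 2). q19 never appears in any round.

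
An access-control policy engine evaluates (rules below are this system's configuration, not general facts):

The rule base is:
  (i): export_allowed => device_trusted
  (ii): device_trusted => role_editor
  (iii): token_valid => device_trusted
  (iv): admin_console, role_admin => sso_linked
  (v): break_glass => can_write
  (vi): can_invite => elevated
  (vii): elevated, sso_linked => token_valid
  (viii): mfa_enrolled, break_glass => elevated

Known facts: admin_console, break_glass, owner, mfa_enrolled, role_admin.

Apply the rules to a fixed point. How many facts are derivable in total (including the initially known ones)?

11

[1] (iv) [admin_console, role_admin => sso_linked]; (v) [break_glass => can_write]; (viii) [mfa_enrolled, break_glass => elevated]. ⇒ new: sso_linked, can_write, elevated.
[2] (vii) [elevated, sso_linked => token_valid]. ⇒ new: token_valid.
[3] (iii) [token_valid => device_trusted]. ⇒ new: device_trusted.
[4] (ii) [device_trusted => role_editor]. ⇒ new: role_editor.
Closure: {admin_console, break_glass, can_write, device_trusted, elevated, mfa_enrolled, owner, role_admin, role_editor, sso_linked, token_valid} — 11 facts.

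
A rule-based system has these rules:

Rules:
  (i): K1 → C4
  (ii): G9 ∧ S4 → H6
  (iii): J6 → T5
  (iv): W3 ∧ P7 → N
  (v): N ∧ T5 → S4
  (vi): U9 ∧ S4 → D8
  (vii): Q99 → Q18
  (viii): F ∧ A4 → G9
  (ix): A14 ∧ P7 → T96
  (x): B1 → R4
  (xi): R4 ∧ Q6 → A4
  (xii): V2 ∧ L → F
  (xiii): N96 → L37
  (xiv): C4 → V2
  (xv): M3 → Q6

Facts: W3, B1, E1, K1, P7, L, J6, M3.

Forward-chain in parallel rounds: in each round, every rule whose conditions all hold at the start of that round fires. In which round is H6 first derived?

5

Round 1 fires (i), (iii), (iv), (x), (xv), giving C4, T5, N, R4, Q6.
Round 2 fires (v), (xi), (xiv), giving S4, A4, V2.
Round 3 fires (xii), giving F.
Round 4 fires (viii), giving G9.
Round 5 fires (ii), giving H6.
H6 first appears in round 5.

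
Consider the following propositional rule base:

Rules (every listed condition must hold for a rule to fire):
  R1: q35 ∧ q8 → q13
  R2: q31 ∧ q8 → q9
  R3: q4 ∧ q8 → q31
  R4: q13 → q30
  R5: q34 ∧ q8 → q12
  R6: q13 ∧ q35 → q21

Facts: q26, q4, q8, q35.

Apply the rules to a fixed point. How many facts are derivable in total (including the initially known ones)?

[1] R1 [q35 ∧ q8 → q13]; R3 [q4 ∧ q8 → q31]. ⇒ new: q13, q31.
[2] R2 [q31 ∧ q8 → q9]; R4 [q13 → q30]; R6 [q13 ∧ q35 → q21]. ⇒ new: q9, q30, q21.
Closure: {q13, q21, q26, q30, q31, q35, q4, q8, q9} — 9 facts.

9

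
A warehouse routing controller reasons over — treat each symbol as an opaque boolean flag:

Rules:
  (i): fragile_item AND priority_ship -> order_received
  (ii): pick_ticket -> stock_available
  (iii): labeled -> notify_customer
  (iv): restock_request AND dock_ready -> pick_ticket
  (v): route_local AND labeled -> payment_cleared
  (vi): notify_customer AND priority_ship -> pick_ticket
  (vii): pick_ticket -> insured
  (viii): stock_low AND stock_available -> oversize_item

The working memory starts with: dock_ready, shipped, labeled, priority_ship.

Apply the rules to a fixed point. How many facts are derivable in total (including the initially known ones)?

Round 1: (iii) [labeled -> notify_customer]. New: notify_customer.
Round 2: (vi) [notify_customer AND priority_ship -> pick_ticket]. New: pick_ticket.
Round 3: (ii) [pick_ticket -> stock_available]; (vii) [pick_ticket -> insured]. New: stock_available, insured.
Closure: {dock_ready, insured, labeled, notify_customer, pick_ticket, priority_ship, shipped, stock_available} — 8 facts.

8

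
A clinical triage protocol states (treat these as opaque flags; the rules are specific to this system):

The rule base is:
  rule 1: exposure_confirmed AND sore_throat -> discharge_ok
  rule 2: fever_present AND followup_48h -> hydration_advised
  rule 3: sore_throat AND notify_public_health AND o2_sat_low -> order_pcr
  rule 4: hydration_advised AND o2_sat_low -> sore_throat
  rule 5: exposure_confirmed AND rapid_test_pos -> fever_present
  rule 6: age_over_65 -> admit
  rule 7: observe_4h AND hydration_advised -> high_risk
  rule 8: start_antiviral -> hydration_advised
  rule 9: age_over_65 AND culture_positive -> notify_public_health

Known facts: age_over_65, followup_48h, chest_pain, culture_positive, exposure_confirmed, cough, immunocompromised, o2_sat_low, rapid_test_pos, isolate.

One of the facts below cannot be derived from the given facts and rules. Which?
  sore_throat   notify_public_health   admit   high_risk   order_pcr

Round 1 — rule 5, rule 6, rule 9, derive fever_present, admit, notify_public_health.
Round 2 — rule 2, derive hydration_advised.
Round 3 — rule 4, derive sore_throat.
Round 4 — rule 1, rule 3, derive discharge_ok, order_pcr.
Derived: order_pcr (round 4), admit (round 1), notify_public_health (round 1), sore_throat (round 3). high_risk never appears in any round.

high_risk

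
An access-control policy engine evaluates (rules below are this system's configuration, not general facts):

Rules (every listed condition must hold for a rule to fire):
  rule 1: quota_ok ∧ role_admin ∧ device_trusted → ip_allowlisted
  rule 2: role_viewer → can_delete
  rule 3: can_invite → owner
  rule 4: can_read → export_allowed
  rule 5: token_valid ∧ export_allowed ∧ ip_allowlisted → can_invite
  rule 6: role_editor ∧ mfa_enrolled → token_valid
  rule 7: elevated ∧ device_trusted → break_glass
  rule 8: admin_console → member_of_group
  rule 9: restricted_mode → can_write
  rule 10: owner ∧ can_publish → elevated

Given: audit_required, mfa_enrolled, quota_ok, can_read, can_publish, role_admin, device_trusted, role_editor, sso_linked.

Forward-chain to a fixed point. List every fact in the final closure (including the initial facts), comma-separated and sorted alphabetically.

audit_required, break_glass, can_invite, can_publish, can_read, device_trusted, elevated, export_allowed, ip_allowlisted, mfa_enrolled, owner, quota_ok, role_admin, role_editor, sso_linked, token_valid

Round 1: rule 1 [quota_ok ∧ role_admin ∧ device_trusted → ip_allowlisted]; rule 4 [can_read → export_allowed]; rule 6 [role_editor ∧ mfa_enrolled → token_valid]. New: ip_allowlisted, export_allowed, token_valid.
Round 2: rule 5 [token_valid ∧ export_allowed ∧ ip_allowlisted → can_invite]. New: can_invite.
Round 3: rule 3 [can_invite → owner]. New: owner.
Round 4: rule 10 [owner ∧ can_publish → elevated]. New: elevated.
Round 5: rule 7 [elevated ∧ device_trusted → break_glass]. New: break_glass.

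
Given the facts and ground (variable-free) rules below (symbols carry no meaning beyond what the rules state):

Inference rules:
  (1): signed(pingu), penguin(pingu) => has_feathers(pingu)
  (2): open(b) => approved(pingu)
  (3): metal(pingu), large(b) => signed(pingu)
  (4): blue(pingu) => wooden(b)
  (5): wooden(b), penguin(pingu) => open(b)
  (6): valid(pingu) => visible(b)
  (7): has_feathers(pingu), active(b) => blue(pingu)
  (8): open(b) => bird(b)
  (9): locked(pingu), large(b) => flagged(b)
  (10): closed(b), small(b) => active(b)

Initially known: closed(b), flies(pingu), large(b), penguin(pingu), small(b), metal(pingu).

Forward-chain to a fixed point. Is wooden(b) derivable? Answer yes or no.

[1] (3) [metal(pingu), large(b) => signed(pingu)]; (10) [closed(b), small(b) => active(b)]. ⇒ new: signed(pingu), active(b).
[2] (1) [signed(pingu), penguin(pingu) => has_feathers(pingu)]. ⇒ new: has_feathers(pingu).
[3] (7) [has_feathers(pingu), active(b) => blue(pingu)]. ⇒ new: blue(pingu).
[4] (4) [blue(pingu) => wooden(b)]. ⇒ new: wooden(b).
[5] (5) [wooden(b), penguin(pingu) => open(b)]. ⇒ new: open(b).
[6] (2) [open(b) => approved(pingu)]; (8) [open(b) => bird(b)]. ⇒ new: approved(pingu), bird(b).
wooden(b) appears in round 4, so it is derivable.

yes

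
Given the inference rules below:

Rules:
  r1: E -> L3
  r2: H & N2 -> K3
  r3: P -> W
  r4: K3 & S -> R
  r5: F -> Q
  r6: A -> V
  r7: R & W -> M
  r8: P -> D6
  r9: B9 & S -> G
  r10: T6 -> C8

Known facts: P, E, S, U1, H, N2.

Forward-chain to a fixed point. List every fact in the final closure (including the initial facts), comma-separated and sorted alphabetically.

D6, E, H, K3, L3, M, N2, P, R, S, U1, W

Round 1 fires r1, r2, r3, r8, giving L3, K3, W, D6.
Round 2 fires r4, giving R.
Round 3 fires r7, giving M.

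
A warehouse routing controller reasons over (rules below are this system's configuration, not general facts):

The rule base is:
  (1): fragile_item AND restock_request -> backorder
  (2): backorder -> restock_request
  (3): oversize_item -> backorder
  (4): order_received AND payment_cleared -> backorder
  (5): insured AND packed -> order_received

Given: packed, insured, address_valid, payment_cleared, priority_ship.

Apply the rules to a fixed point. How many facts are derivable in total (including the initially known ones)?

Round 1: (5) [insured AND packed -> order_received]. New: order_received.
Round 2: (4) [order_received AND payment_cleared -> backorder]. New: backorder.
Round 3: (2) [backorder -> restock_request]. New: restock_request.
Closure: {address_valid, backorder, insured, order_received, packed, payment_cleared, priority_ship, restock_request} — 8 facts.

8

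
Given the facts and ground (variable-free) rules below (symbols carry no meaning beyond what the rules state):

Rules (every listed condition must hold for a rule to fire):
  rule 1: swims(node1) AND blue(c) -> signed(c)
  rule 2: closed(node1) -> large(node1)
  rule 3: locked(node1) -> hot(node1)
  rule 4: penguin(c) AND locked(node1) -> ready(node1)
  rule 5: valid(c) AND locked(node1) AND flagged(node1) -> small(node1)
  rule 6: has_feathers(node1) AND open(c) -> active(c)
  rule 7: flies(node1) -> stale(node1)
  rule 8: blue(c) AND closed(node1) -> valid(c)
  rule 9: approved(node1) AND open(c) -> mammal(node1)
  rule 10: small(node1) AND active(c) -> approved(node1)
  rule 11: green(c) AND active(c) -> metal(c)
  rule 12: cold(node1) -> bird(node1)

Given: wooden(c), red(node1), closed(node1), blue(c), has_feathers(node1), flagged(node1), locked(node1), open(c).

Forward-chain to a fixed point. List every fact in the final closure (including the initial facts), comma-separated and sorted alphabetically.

active(c), approved(node1), blue(c), closed(node1), flagged(node1), has_feathers(node1), hot(node1), large(node1), locked(node1), mammal(node1), open(c), red(node1), small(node1), valid(c), wooden(c)

Round 1: rule 2 [closed(node1) -> large(node1)]; rule 3 [locked(node1) -> hot(node1)]; rule 6 [has_feathers(node1) AND open(c) -> active(c)]; rule 8 [blue(c) AND closed(node1) -> valid(c)]. Adds large(node1), hot(node1), active(c), valid(c).
Round 2: rule 5 [valid(c) AND locked(node1) AND flagged(node1) -> small(node1)]. Adds small(node1).
Round 3: rule 10 [small(node1) AND active(c) -> approved(node1)]. Adds approved(node1).
Round 4: rule 9 [approved(node1) AND open(c) -> mammal(node1)]. Adds mammal(node1).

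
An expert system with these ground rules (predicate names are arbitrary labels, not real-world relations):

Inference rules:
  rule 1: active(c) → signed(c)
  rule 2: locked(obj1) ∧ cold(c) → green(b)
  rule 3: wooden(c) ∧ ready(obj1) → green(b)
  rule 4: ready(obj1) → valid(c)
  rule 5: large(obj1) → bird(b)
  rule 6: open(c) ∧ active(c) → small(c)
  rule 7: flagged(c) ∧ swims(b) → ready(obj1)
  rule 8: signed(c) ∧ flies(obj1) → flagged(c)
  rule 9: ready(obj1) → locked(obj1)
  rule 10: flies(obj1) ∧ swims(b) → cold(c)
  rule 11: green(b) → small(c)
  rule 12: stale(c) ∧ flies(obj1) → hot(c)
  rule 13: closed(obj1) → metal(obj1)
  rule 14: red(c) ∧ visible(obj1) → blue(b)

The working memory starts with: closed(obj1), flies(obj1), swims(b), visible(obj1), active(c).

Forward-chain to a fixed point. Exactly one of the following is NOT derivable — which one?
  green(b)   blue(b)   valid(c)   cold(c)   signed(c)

[1] rule 1 [active(c) → signed(c)]; rule 10 [flies(obj1) ∧ swims(b) → cold(c)]; rule 13 [closed(obj1) → metal(obj1)]. ⇒ new: signed(c), cold(c), metal(obj1).
[2] rule 8 [signed(c) ∧ flies(obj1) → flagged(c)]. ⇒ new: flagged(c).
[3] rule 7 [flagged(c) ∧ swims(b) → ready(obj1)]. ⇒ new: ready(obj1).
[4] rule 4 [ready(obj1) → valid(c)]; rule 9 [ready(obj1) → locked(obj1)]. ⇒ new: valid(c), locked(obj1).
[5] rule 2 [locked(obj1) ∧ cold(c) → green(b)]. ⇒ new: green(b).
[6] rule 11 [green(b) → small(c)]. ⇒ new: small(c).
Derived: signed(c) (round 1), cold(c) (round 1), green(b) (round 5), valid(c) (round 4). blue(b) never appears in any round.

blue(b)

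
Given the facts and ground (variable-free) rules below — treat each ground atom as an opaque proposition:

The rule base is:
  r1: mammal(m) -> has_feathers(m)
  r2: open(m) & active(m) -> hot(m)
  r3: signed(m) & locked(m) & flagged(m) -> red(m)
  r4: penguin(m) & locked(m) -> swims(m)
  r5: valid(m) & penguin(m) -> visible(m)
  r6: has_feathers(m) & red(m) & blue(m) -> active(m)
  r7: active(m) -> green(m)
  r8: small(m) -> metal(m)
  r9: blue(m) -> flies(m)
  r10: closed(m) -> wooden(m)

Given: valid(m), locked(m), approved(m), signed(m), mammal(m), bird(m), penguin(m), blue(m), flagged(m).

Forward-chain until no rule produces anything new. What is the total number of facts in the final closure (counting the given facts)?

Round 1 fires r1, r3, r4, r5, r9, giving has_feathers(m), red(m), swims(m), visible(m), flies(m).
Round 2 fires r6, giving active(m).
Round 3 fires r7, giving green(m).
Closure: {active(m), approved(m), bird(m), blue(m), flagged(m), flies(m), green(m), has_feathers(m), locked(m), mammal(m), penguin(m), red(m), signed(m), swims(m), valid(m), visible(m)} — 16 facts.

16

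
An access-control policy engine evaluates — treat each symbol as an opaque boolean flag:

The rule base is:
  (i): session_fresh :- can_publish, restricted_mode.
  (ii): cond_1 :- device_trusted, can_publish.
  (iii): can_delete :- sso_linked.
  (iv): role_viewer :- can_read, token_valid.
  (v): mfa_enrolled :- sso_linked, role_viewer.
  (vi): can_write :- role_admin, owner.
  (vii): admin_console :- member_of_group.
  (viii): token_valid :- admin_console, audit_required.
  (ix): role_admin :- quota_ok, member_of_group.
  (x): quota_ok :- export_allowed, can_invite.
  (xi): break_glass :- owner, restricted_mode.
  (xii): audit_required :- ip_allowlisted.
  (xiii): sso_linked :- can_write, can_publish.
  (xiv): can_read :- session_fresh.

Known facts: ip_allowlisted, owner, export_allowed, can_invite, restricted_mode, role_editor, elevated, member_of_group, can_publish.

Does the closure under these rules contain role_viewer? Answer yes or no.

Round 1: (i) [session_fresh :- can_publish, restricted_mode.]; (vii) [admin_console :- member_of_group.]; (x) [quota_ok :- export_allowed, can_invite.]; (xi) [break_glass :- owner, restricted_mode.]; (xii) [audit_required :- ip_allowlisted.]. Adds session_fresh, admin_console, quota_ok, break_glass, audit_required.
Round 2: (viii) [token_valid :- admin_console, audit_required.]; (ix) [role_admin :- quota_ok, member_of_group.]; (xiv) [can_read :- session_fresh.]. Adds token_valid, role_admin, can_read.
Round 3: (iv) [role_viewer :- can_read, token_valid.]; (vi) [can_write :- role_admin, owner.]. Adds role_viewer, can_write.
Round 4: (xiii) [sso_linked :- can_write, can_publish.]. Adds sso_linked.
Round 5: (iii) [can_delete :- sso_linked.]; (v) [mfa_enrolled :- sso_linked, role_viewer.]. Adds can_delete, mfa_enrolled.
role_viewer appears in round 3, so it is derivable.

yes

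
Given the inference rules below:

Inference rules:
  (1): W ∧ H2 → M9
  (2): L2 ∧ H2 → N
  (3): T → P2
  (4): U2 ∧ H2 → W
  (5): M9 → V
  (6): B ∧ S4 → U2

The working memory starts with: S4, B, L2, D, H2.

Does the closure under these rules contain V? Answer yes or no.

Round 1: (2) [L2 ∧ H2 → N]; (6) [B ∧ S4 → U2]. Adds N, U2.
Round 2: (4) [U2 ∧ H2 → W]. Adds W.
Round 3: (1) [W ∧ H2 → M9]. Adds M9.
Round 4: (5) [M9 → V]. Adds V.
V appears in round 4, so it is derivable.

yes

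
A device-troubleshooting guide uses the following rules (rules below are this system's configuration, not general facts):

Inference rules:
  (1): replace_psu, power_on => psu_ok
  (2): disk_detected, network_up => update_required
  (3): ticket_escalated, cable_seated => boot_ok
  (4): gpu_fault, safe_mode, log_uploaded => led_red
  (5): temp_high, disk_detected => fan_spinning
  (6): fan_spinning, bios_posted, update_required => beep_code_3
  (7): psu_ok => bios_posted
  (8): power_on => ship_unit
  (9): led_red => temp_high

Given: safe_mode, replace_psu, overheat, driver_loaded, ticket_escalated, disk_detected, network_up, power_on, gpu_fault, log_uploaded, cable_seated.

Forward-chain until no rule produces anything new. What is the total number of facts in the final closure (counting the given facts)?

20

Round 1: (1) [replace_psu, power_on => psu_ok]; (2) [disk_detected, network_up => update_required]; (3) [ticket_escalated, cable_seated => boot_ok]; (4) [gpu_fault, safe_mode, log_uploaded => led_red]; (8) [power_on => ship_unit]. New: psu_ok, update_required, boot_ok, led_red, ship_unit.
Round 2: (7) [psu_ok => bios_posted]; (9) [led_red => temp_high]. New: bios_posted, temp_high.
Round 3: (5) [temp_high, disk_detected => fan_spinning]. New: fan_spinning.
Round 4: (6) [fan_spinning, bios_posted, update_required => beep_code_3]. New: beep_code_3.
Closure: {beep_code_3, bios_posted, boot_ok, cable_seated, disk_detected, driver_loaded, fan_spinning, gpu_fault, led_red, log_uploaded, network_up, overheat, power_on, psu_ok, replace_psu, safe_mode, ship_unit, temp_high, ticket_escalated, update_required} — 20 facts.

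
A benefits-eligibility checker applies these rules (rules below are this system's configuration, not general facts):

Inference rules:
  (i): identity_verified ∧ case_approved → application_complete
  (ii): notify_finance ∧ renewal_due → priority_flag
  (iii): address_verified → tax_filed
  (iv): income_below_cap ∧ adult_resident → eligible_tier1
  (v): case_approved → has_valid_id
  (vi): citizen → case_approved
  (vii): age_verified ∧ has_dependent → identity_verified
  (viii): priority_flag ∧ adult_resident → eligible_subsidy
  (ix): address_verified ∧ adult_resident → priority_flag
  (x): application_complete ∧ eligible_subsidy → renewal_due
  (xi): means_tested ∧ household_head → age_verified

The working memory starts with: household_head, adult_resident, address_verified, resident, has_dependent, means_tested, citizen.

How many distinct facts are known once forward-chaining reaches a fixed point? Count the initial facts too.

Round 1: (iii) [address_verified → tax_filed]; (vi) [citizen → case_approved]; (ix) [address_verified ∧ adult_resident → priority_flag]; (xi) [means_tested ∧ household_head → age_verified]. New: tax_filed, case_approved, priority_flag, age_verified.
Round 2: (v) [case_approved → has_valid_id]; (vii) [age_verified ∧ has_dependent → identity_verified]; (viii) [priority_flag ∧ adult_resident → eligible_subsidy]. New: has_valid_id, identity_verified, eligible_subsidy.
Round 3: (i) [identity_verified ∧ case_approved → application_complete]. New: application_complete.
Round 4: (x) [application_complete ∧ eligible_subsidy → renewal_due]. New: renewal_due.
Closure: {address_verified, adult_resident, age_verified, application_complete, case_approved, citizen, eligible_subsidy, has_dependent, has_valid_id, household_head, identity_verified, means_tested, priority_flag, renewal_due, resident, tax_filed} — 16 facts.

16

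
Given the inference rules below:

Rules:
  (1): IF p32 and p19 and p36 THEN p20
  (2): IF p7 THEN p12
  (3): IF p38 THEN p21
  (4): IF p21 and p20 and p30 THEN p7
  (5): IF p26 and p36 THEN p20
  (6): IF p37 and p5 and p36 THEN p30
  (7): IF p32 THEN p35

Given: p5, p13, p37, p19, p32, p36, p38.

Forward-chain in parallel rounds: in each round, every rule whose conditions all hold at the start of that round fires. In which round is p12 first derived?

Round 1 fires (1), (3), (6), (7), giving p20, p21, p30, p35.
Round 2 fires (4), giving p7.
Round 3 fires (2), giving p12.
p12 first appears in round 3.

3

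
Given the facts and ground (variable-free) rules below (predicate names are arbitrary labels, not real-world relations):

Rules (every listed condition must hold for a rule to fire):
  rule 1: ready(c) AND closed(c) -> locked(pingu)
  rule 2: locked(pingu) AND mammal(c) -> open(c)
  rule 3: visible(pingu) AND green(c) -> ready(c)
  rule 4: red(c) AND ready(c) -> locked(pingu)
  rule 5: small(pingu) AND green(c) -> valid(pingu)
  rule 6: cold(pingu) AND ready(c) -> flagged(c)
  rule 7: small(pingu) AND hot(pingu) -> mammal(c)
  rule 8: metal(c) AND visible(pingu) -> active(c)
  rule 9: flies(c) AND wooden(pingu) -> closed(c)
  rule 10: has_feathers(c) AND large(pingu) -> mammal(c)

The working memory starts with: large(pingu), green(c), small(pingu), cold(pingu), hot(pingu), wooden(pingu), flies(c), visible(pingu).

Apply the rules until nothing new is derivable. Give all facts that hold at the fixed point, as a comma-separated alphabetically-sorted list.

closed(c), cold(pingu), flagged(c), flies(c), green(c), hot(pingu), large(pingu), locked(pingu), mammal(c), open(c), ready(c), small(pingu), valid(pingu), visible(pingu), wooden(pingu)

Round 1: rule 3 [visible(pingu) AND green(c) -> ready(c)]; rule 5 [small(pingu) AND green(c) -> valid(pingu)]; rule 7 [small(pingu) AND hot(pingu) -> mammal(c)]; rule 9 [flies(c) AND wooden(pingu) -> closed(c)]. New: ready(c), valid(pingu), mammal(c), closed(c).
Round 2: rule 1 [ready(c) AND closed(c) -> locked(pingu)]; rule 6 [cold(pingu) AND ready(c) -> flagged(c)]. New: locked(pingu), flagged(c).
Round 3: rule 2 [locked(pingu) AND mammal(c) -> open(c)]. New: open(c).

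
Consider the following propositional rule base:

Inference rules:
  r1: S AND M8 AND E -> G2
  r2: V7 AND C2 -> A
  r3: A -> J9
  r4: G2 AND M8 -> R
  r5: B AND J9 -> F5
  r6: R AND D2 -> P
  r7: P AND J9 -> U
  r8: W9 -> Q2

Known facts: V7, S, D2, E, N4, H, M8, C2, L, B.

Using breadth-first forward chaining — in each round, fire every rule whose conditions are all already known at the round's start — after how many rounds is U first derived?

4

Round 1 fires r1, r2, giving G2, A.
Round 2 fires r3, r4, giving J9, R.
Round 3 fires r5, r6, giving F5, P.
Round 4 fires r7, giving U.
U first appears in round 4.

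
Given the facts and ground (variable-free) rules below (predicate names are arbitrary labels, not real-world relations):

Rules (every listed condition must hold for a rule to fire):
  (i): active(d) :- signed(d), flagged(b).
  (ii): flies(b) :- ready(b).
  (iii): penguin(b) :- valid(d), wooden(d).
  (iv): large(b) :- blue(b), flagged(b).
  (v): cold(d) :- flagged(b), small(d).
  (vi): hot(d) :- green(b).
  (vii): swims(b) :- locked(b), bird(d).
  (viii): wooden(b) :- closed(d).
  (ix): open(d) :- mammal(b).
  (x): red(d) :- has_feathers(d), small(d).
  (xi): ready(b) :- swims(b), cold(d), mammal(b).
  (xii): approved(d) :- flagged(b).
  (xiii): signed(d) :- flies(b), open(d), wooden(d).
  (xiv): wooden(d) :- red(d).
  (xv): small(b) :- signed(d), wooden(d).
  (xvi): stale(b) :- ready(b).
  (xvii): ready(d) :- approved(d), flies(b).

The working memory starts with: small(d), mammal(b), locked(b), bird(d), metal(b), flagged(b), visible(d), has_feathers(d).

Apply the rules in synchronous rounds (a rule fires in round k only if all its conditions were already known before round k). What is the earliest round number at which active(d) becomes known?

Round 1: (v) [cold(d) :- flagged(b), small(d).]; (vii) [swims(b) :- locked(b), bird(d).]; (ix) [open(d) :- mammal(b).]; (x) [red(d) :- has_feathers(d), small(d).]; (xii) [approved(d) :- flagged(b).]. New: cold(d), swims(b), open(d), red(d), approved(d).
Round 2: (xi) [ready(b) :- swims(b), cold(d), mammal(b).]; (xiv) [wooden(d) :- red(d).]. New: ready(b), wooden(d).
Round 3: (ii) [flies(b) :- ready(b).]; (xvi) [stale(b) :- ready(b).]. New: flies(b), stale(b).
Round 4: (xiii) [signed(d) :- flies(b), open(d), wooden(d).]; (xvii) [ready(d) :- approved(d), flies(b).]. New: signed(d), ready(d).
Round 5: (i) [active(d) :- signed(d), flagged(b).]; (xv) [small(b) :- signed(d), wooden(d).]. New: active(d), small(b).
active(d) first appears in round 5.

5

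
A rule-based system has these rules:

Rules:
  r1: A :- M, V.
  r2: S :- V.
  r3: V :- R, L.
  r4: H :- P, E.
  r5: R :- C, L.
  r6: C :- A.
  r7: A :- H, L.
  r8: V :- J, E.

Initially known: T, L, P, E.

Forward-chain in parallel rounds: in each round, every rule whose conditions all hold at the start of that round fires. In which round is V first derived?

Round 1: r4 [H :- P, E.]. New: H.
Round 2: r7 [A :- H, L.]. New: A.
Round 3: r6 [C :- A.]. New: C.
Round 4: r5 [R :- C, L.]. New: R.
Round 5: r3 [V :- R, L.]. New: V.
V first appears in round 5.

5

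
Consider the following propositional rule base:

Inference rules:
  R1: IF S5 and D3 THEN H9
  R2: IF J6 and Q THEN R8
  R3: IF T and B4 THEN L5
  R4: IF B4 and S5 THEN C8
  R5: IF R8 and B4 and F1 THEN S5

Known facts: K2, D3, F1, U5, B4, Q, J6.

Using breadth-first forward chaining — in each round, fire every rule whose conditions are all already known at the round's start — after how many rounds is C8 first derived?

3

Round 1 — R2, derive R8.
Round 2 — R5, derive S5.
Round 3 — R1, R4, derive H9, C8.
C8 first appears in round 3.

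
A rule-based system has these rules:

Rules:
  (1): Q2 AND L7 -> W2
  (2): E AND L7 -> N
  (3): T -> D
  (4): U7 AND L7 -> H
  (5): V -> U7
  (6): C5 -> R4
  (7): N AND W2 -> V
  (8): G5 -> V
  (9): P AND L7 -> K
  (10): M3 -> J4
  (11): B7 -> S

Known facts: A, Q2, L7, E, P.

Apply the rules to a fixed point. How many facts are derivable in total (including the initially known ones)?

Round 1: (1) [Q2 AND L7 -> W2]; (2) [E AND L7 -> N]; (9) [P AND L7 -> K]. Adds W2, N, K.
Round 2: (7) [N AND W2 -> V]. Adds V.
Round 3: (5) [V -> U7]. Adds U7.
Round 4: (4) [U7 AND L7 -> H]. Adds H.
Closure: {A, E, H, K, L7, N, P, Q2, U7, V, W2} — 11 facts.

11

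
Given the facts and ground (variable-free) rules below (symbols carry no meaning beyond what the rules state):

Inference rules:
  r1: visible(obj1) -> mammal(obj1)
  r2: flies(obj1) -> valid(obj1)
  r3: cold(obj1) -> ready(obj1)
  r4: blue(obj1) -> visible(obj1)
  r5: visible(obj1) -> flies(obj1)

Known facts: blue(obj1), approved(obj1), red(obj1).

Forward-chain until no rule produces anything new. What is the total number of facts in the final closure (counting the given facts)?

7

Round 1: r4 [blue(obj1) -> visible(obj1)]. Adds visible(obj1).
Round 2: r1 [visible(obj1) -> mammal(obj1)]; r5 [visible(obj1) -> flies(obj1)]. Adds mammal(obj1), flies(obj1).
Round 3: r2 [flies(obj1) -> valid(obj1)]. Adds valid(obj1).
Closure: {approved(obj1), blue(obj1), flies(obj1), mammal(obj1), red(obj1), valid(obj1), visible(obj1)} — 7 facts.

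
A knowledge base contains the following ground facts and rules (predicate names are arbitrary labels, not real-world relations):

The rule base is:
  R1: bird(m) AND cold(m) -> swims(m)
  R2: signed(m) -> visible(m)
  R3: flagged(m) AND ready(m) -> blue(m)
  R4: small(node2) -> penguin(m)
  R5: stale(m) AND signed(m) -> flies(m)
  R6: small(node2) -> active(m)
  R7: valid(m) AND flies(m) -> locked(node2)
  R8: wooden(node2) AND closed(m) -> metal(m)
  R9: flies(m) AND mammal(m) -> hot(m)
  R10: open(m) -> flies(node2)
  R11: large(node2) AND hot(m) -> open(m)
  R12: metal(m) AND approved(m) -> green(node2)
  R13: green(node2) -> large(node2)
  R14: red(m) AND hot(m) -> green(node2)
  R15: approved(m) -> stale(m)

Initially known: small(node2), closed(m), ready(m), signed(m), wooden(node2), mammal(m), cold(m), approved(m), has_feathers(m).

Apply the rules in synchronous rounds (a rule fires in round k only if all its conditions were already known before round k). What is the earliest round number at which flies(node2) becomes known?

5

Round 1 — R2, R4, R6, R8, R15, derive visible(m), penguin(m), active(m), metal(m), stale(m).
Round 2 — R5, R12, derive flies(m), green(node2).
Round 3 — R9, R13, derive hot(m), large(node2).
Round 4 — R11, derive open(m).
Round 5 — R10, derive flies(node2).
flies(node2) first appears in round 5.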